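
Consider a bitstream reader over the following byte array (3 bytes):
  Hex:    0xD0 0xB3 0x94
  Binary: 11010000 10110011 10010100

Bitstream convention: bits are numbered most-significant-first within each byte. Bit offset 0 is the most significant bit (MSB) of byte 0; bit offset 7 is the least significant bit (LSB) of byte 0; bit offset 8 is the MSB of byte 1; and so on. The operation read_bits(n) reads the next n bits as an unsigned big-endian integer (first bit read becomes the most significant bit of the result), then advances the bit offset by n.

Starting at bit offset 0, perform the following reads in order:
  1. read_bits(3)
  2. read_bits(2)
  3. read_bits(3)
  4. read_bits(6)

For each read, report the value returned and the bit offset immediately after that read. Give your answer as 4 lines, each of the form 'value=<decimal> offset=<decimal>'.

Answer: value=6 offset=3
value=2 offset=5
value=0 offset=8
value=44 offset=14

Derivation:
Read 1: bits[0:3] width=3 -> value=6 (bin 110); offset now 3 = byte 0 bit 3; 21 bits remain
Read 2: bits[3:5] width=2 -> value=2 (bin 10); offset now 5 = byte 0 bit 5; 19 bits remain
Read 3: bits[5:8] width=3 -> value=0 (bin 000); offset now 8 = byte 1 bit 0; 16 bits remain
Read 4: bits[8:14] width=6 -> value=44 (bin 101100); offset now 14 = byte 1 bit 6; 10 bits remain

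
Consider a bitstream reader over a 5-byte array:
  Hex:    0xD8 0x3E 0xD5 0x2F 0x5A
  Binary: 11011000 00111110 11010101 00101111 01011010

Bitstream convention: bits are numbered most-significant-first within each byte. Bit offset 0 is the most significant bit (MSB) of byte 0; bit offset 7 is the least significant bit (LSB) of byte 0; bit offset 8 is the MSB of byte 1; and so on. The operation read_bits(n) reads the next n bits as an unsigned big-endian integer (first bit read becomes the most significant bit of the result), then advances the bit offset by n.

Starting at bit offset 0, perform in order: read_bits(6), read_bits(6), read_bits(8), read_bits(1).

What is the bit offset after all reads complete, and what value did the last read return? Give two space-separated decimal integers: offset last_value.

Answer: 21 0

Derivation:
Read 1: bits[0:6] width=6 -> value=54 (bin 110110); offset now 6 = byte 0 bit 6; 34 bits remain
Read 2: bits[6:12] width=6 -> value=3 (bin 000011); offset now 12 = byte 1 bit 4; 28 bits remain
Read 3: bits[12:20] width=8 -> value=237 (bin 11101101); offset now 20 = byte 2 bit 4; 20 bits remain
Read 4: bits[20:21] width=1 -> value=0 (bin 0); offset now 21 = byte 2 bit 5; 19 bits remain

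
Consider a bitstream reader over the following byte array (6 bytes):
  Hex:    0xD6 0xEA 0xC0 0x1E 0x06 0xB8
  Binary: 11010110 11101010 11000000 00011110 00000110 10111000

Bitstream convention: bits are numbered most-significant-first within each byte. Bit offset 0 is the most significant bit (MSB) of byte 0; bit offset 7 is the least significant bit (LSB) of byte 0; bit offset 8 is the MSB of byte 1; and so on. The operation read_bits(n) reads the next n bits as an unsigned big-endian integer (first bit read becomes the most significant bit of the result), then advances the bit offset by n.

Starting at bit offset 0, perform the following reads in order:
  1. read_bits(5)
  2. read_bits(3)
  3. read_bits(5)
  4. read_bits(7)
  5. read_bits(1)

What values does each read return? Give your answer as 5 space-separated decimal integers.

Read 1: bits[0:5] width=5 -> value=26 (bin 11010); offset now 5 = byte 0 bit 5; 43 bits remain
Read 2: bits[5:8] width=3 -> value=6 (bin 110); offset now 8 = byte 1 bit 0; 40 bits remain
Read 3: bits[8:13] width=5 -> value=29 (bin 11101); offset now 13 = byte 1 bit 5; 35 bits remain
Read 4: bits[13:20] width=7 -> value=44 (bin 0101100); offset now 20 = byte 2 bit 4; 28 bits remain
Read 5: bits[20:21] width=1 -> value=0 (bin 0); offset now 21 = byte 2 bit 5; 27 bits remain

Answer: 26 6 29 44 0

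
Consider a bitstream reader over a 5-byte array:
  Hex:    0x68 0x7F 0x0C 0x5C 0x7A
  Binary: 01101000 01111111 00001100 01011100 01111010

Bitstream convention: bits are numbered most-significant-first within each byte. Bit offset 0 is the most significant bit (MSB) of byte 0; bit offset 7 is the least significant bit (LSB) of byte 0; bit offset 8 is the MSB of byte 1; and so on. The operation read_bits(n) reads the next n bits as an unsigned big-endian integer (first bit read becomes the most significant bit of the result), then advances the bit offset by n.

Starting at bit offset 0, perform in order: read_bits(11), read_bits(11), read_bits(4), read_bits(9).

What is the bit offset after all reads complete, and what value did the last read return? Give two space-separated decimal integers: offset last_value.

Read 1: bits[0:11] width=11 -> value=835 (bin 01101000011); offset now 11 = byte 1 bit 3; 29 bits remain
Read 2: bits[11:22] width=11 -> value=1987 (bin 11111000011); offset now 22 = byte 2 bit 6; 18 bits remain
Read 3: bits[22:26] width=4 -> value=1 (bin 0001); offset now 26 = byte 3 bit 2; 14 bits remain
Read 4: bits[26:35] width=9 -> value=227 (bin 011100011); offset now 35 = byte 4 bit 3; 5 bits remain

Answer: 35 227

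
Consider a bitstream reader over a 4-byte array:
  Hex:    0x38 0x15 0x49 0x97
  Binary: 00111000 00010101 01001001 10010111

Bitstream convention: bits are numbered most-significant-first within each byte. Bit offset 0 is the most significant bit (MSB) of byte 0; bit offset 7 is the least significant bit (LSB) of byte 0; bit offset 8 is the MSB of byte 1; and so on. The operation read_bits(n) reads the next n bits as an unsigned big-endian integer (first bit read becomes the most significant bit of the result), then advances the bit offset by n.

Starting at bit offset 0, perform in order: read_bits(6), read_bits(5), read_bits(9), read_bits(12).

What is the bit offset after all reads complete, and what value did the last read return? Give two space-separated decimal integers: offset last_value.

Read 1: bits[0:6] width=6 -> value=14 (bin 001110); offset now 6 = byte 0 bit 6; 26 bits remain
Read 2: bits[6:11] width=5 -> value=0 (bin 00000); offset now 11 = byte 1 bit 3; 21 bits remain
Read 3: bits[11:20] width=9 -> value=340 (bin 101010100); offset now 20 = byte 2 bit 4; 12 bits remain
Read 4: bits[20:32] width=12 -> value=2455 (bin 100110010111); offset now 32 = byte 4 bit 0; 0 bits remain

Answer: 32 2455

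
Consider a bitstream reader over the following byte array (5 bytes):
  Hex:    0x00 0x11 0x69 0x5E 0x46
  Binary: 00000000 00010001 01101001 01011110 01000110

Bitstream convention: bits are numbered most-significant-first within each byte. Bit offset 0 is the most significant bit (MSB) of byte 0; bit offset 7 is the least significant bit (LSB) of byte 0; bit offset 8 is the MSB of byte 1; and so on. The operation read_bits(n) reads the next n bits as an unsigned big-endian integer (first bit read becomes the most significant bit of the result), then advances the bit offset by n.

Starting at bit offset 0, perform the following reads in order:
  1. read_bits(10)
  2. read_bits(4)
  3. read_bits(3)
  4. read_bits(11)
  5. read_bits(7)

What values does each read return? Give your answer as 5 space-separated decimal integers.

Read 1: bits[0:10] width=10 -> value=0 (bin 0000000000); offset now 10 = byte 1 bit 2; 30 bits remain
Read 2: bits[10:14] width=4 -> value=4 (bin 0100); offset now 14 = byte 1 bit 6; 26 bits remain
Read 3: bits[14:17] width=3 -> value=2 (bin 010); offset now 17 = byte 2 bit 1; 23 bits remain
Read 4: bits[17:28] width=11 -> value=1685 (bin 11010010101); offset now 28 = byte 3 bit 4; 12 bits remain
Read 5: bits[28:35] width=7 -> value=114 (bin 1110010); offset now 35 = byte 4 bit 3; 5 bits remain

Answer: 0 4 2 1685 114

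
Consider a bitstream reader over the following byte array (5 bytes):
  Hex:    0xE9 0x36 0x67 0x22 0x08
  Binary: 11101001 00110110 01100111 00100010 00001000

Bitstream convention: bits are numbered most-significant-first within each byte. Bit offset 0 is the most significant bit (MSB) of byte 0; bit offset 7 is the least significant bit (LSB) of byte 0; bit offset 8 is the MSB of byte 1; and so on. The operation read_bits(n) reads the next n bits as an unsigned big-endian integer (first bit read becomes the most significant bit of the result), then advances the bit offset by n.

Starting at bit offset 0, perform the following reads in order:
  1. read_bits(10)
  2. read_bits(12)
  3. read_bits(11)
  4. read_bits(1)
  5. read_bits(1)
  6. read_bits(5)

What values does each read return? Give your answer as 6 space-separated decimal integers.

Read 1: bits[0:10] width=10 -> value=932 (bin 1110100100); offset now 10 = byte 1 bit 2; 30 bits remain
Read 2: bits[10:22] width=12 -> value=3481 (bin 110110011001); offset now 22 = byte 2 bit 6; 18 bits remain
Read 3: bits[22:33] width=11 -> value=1604 (bin 11001000100); offset now 33 = byte 4 bit 1; 7 bits remain
Read 4: bits[33:34] width=1 -> value=0 (bin 0); offset now 34 = byte 4 bit 2; 6 bits remain
Read 5: bits[34:35] width=1 -> value=0 (bin 0); offset now 35 = byte 4 bit 3; 5 bits remain
Read 6: bits[35:40] width=5 -> value=8 (bin 01000); offset now 40 = byte 5 bit 0; 0 bits remain

Answer: 932 3481 1604 0 0 8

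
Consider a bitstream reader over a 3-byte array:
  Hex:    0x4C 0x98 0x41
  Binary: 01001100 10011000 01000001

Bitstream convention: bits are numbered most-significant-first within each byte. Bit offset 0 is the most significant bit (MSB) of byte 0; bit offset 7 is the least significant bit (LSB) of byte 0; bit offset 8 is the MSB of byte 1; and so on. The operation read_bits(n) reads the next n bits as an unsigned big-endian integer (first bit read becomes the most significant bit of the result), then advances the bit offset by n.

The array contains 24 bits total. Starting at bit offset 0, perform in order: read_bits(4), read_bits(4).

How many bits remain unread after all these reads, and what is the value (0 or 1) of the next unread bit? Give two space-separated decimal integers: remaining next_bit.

Read 1: bits[0:4] width=4 -> value=4 (bin 0100); offset now 4 = byte 0 bit 4; 20 bits remain
Read 2: bits[4:8] width=4 -> value=12 (bin 1100); offset now 8 = byte 1 bit 0; 16 bits remain

Answer: 16 1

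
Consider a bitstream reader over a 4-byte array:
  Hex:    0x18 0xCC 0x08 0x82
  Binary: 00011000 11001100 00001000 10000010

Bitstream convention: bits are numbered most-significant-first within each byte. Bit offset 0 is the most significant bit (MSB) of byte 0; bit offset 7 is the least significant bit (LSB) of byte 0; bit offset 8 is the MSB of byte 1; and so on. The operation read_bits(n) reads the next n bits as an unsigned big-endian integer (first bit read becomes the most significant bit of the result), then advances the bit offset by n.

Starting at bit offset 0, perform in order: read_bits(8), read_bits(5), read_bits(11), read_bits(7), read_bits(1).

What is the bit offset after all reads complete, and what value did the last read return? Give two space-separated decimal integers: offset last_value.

Read 1: bits[0:8] width=8 -> value=24 (bin 00011000); offset now 8 = byte 1 bit 0; 24 bits remain
Read 2: bits[8:13] width=5 -> value=25 (bin 11001); offset now 13 = byte 1 bit 5; 19 bits remain
Read 3: bits[13:24] width=11 -> value=1032 (bin 10000001000); offset now 24 = byte 3 bit 0; 8 bits remain
Read 4: bits[24:31] width=7 -> value=65 (bin 1000001); offset now 31 = byte 3 bit 7; 1 bits remain
Read 5: bits[31:32] width=1 -> value=0 (bin 0); offset now 32 = byte 4 bit 0; 0 bits remain

Answer: 32 0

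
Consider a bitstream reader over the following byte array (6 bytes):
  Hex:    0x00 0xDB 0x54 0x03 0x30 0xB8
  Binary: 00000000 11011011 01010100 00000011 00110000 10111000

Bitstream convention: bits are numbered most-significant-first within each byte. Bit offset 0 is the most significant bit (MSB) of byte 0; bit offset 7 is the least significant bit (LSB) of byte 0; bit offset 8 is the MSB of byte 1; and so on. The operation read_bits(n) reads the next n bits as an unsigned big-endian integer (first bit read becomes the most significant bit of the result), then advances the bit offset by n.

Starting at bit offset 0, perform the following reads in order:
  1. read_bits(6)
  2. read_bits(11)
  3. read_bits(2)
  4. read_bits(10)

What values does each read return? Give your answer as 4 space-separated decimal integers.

Answer: 0 438 2 640

Derivation:
Read 1: bits[0:6] width=6 -> value=0 (bin 000000); offset now 6 = byte 0 bit 6; 42 bits remain
Read 2: bits[6:17] width=11 -> value=438 (bin 00110110110); offset now 17 = byte 2 bit 1; 31 bits remain
Read 3: bits[17:19] width=2 -> value=2 (bin 10); offset now 19 = byte 2 bit 3; 29 bits remain
Read 4: bits[19:29] width=10 -> value=640 (bin 1010000000); offset now 29 = byte 3 bit 5; 19 bits remain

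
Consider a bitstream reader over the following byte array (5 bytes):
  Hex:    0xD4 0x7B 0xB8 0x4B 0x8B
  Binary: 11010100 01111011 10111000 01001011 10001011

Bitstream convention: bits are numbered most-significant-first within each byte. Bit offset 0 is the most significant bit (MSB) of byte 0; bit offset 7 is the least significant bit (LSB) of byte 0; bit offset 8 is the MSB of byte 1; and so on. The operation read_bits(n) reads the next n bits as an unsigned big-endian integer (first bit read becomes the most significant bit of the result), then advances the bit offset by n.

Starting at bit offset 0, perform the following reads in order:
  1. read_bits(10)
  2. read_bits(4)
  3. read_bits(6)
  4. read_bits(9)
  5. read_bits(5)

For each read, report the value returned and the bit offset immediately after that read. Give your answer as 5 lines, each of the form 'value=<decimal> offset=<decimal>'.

Answer: value=849 offset=10
value=14 offset=14
value=59 offset=20
value=265 offset=29
value=14 offset=34

Derivation:
Read 1: bits[0:10] width=10 -> value=849 (bin 1101010001); offset now 10 = byte 1 bit 2; 30 bits remain
Read 2: bits[10:14] width=4 -> value=14 (bin 1110); offset now 14 = byte 1 bit 6; 26 bits remain
Read 3: bits[14:20] width=6 -> value=59 (bin 111011); offset now 20 = byte 2 bit 4; 20 bits remain
Read 4: bits[20:29] width=9 -> value=265 (bin 100001001); offset now 29 = byte 3 bit 5; 11 bits remain
Read 5: bits[29:34] width=5 -> value=14 (bin 01110); offset now 34 = byte 4 bit 2; 6 bits remain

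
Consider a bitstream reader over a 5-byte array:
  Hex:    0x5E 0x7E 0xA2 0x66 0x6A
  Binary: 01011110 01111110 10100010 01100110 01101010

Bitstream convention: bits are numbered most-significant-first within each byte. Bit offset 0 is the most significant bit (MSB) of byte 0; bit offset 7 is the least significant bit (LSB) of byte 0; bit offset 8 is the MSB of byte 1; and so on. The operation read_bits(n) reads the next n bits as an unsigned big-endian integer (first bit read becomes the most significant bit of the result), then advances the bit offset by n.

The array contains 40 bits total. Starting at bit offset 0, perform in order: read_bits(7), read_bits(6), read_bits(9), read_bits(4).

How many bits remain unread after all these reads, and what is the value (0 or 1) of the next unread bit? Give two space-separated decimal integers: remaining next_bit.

Answer: 14 1

Derivation:
Read 1: bits[0:7] width=7 -> value=47 (bin 0101111); offset now 7 = byte 0 bit 7; 33 bits remain
Read 2: bits[7:13] width=6 -> value=15 (bin 001111); offset now 13 = byte 1 bit 5; 27 bits remain
Read 3: bits[13:22] width=9 -> value=424 (bin 110101000); offset now 22 = byte 2 bit 6; 18 bits remain
Read 4: bits[22:26] width=4 -> value=9 (bin 1001); offset now 26 = byte 3 bit 2; 14 bits remain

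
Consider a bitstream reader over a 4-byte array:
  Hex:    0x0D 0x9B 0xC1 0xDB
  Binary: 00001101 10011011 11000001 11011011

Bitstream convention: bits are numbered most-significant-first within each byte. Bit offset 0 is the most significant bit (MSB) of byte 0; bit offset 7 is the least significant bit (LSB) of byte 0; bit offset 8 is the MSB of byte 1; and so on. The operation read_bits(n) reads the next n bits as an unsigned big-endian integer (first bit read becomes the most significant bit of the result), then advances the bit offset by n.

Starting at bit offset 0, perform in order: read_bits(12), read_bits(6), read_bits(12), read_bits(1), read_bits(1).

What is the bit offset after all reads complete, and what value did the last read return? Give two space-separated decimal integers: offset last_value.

Read 1: bits[0:12] width=12 -> value=217 (bin 000011011001); offset now 12 = byte 1 bit 4; 20 bits remain
Read 2: bits[12:18] width=6 -> value=47 (bin 101111); offset now 18 = byte 2 bit 2; 14 bits remain
Read 3: bits[18:30] width=12 -> value=118 (bin 000001110110); offset now 30 = byte 3 bit 6; 2 bits remain
Read 4: bits[30:31] width=1 -> value=1 (bin 1); offset now 31 = byte 3 bit 7; 1 bits remain
Read 5: bits[31:32] width=1 -> value=1 (bin 1); offset now 32 = byte 4 bit 0; 0 bits remain

Answer: 32 1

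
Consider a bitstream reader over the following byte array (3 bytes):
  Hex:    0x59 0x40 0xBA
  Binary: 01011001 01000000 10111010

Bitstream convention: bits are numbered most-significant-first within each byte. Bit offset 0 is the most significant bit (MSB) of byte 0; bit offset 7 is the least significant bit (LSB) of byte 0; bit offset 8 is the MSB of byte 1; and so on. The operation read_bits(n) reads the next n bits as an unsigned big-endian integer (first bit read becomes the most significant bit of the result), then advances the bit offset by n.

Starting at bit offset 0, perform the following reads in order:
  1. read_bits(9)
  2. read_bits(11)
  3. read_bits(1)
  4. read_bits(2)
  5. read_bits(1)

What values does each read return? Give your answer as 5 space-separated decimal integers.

Answer: 178 1035 1 1 0

Derivation:
Read 1: bits[0:9] width=9 -> value=178 (bin 010110010); offset now 9 = byte 1 bit 1; 15 bits remain
Read 2: bits[9:20] width=11 -> value=1035 (bin 10000001011); offset now 20 = byte 2 bit 4; 4 bits remain
Read 3: bits[20:21] width=1 -> value=1 (bin 1); offset now 21 = byte 2 bit 5; 3 bits remain
Read 4: bits[21:23] width=2 -> value=1 (bin 01); offset now 23 = byte 2 bit 7; 1 bits remain
Read 5: bits[23:24] width=1 -> value=0 (bin 0); offset now 24 = byte 3 bit 0; 0 bits remain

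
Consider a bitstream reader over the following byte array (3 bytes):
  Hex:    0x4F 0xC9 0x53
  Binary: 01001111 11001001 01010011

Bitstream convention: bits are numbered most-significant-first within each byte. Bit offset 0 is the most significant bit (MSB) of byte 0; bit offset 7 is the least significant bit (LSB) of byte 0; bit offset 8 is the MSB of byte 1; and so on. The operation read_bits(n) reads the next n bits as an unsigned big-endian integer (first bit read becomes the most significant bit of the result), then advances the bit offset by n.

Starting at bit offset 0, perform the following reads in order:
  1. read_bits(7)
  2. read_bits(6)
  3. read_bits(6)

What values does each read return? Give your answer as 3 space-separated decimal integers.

Read 1: bits[0:7] width=7 -> value=39 (bin 0100111); offset now 7 = byte 0 bit 7; 17 bits remain
Read 2: bits[7:13] width=6 -> value=57 (bin 111001); offset now 13 = byte 1 bit 5; 11 bits remain
Read 3: bits[13:19] width=6 -> value=10 (bin 001010); offset now 19 = byte 2 bit 3; 5 bits remain

Answer: 39 57 10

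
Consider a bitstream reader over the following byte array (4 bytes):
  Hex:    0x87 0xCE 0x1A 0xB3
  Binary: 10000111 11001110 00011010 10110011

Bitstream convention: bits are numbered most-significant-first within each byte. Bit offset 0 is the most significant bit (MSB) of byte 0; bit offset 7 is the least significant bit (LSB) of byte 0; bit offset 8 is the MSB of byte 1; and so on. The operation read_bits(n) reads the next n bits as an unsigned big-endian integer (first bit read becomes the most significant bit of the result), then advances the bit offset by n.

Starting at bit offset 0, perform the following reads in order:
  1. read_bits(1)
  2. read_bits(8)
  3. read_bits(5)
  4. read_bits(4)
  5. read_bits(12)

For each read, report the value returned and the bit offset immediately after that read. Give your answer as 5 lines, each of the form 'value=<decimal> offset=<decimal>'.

Answer: value=1 offset=1
value=15 offset=9
value=19 offset=14
value=8 offset=18
value=1708 offset=30

Derivation:
Read 1: bits[0:1] width=1 -> value=1 (bin 1); offset now 1 = byte 0 bit 1; 31 bits remain
Read 2: bits[1:9] width=8 -> value=15 (bin 00001111); offset now 9 = byte 1 bit 1; 23 bits remain
Read 3: bits[9:14] width=5 -> value=19 (bin 10011); offset now 14 = byte 1 bit 6; 18 bits remain
Read 4: bits[14:18] width=4 -> value=8 (bin 1000); offset now 18 = byte 2 bit 2; 14 bits remain
Read 5: bits[18:30] width=12 -> value=1708 (bin 011010101100); offset now 30 = byte 3 bit 6; 2 bits remain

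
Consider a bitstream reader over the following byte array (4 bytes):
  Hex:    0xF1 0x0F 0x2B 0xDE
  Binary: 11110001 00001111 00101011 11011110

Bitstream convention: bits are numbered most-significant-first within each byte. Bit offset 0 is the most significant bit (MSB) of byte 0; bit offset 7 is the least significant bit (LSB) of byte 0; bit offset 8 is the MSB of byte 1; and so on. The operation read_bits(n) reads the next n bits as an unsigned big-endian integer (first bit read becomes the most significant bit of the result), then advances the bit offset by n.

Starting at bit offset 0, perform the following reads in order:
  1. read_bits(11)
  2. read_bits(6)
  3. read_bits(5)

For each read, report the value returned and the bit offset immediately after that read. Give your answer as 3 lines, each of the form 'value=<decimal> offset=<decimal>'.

Read 1: bits[0:11] width=11 -> value=1928 (bin 11110001000); offset now 11 = byte 1 bit 3; 21 bits remain
Read 2: bits[11:17] width=6 -> value=30 (bin 011110); offset now 17 = byte 2 bit 1; 15 bits remain
Read 3: bits[17:22] width=5 -> value=10 (bin 01010); offset now 22 = byte 2 bit 6; 10 bits remain

Answer: value=1928 offset=11
value=30 offset=17
value=10 offset=22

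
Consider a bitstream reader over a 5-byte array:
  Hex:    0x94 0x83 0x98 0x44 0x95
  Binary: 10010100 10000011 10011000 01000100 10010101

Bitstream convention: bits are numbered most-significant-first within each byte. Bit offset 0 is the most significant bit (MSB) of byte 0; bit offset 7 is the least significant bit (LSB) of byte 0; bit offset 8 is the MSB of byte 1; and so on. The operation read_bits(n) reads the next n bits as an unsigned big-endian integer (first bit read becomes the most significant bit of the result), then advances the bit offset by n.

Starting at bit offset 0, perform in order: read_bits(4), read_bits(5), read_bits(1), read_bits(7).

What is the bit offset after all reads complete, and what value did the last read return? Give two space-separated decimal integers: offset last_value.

Read 1: bits[0:4] width=4 -> value=9 (bin 1001); offset now 4 = byte 0 bit 4; 36 bits remain
Read 2: bits[4:9] width=5 -> value=9 (bin 01001); offset now 9 = byte 1 bit 1; 31 bits remain
Read 3: bits[9:10] width=1 -> value=0 (bin 0); offset now 10 = byte 1 bit 2; 30 bits remain
Read 4: bits[10:17] width=7 -> value=7 (bin 0000111); offset now 17 = byte 2 bit 1; 23 bits remain

Answer: 17 7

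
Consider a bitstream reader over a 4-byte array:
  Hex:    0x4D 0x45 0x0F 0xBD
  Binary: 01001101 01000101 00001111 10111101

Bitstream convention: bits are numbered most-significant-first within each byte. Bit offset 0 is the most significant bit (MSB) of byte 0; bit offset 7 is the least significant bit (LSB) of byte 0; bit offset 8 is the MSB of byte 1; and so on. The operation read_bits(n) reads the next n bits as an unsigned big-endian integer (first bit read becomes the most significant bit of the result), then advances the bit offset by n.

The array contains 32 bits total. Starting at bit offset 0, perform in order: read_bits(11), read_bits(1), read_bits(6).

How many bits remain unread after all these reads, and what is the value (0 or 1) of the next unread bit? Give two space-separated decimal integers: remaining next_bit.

Answer: 14 0

Derivation:
Read 1: bits[0:11] width=11 -> value=618 (bin 01001101010); offset now 11 = byte 1 bit 3; 21 bits remain
Read 2: bits[11:12] width=1 -> value=0 (bin 0); offset now 12 = byte 1 bit 4; 20 bits remain
Read 3: bits[12:18] width=6 -> value=20 (bin 010100); offset now 18 = byte 2 bit 2; 14 bits remain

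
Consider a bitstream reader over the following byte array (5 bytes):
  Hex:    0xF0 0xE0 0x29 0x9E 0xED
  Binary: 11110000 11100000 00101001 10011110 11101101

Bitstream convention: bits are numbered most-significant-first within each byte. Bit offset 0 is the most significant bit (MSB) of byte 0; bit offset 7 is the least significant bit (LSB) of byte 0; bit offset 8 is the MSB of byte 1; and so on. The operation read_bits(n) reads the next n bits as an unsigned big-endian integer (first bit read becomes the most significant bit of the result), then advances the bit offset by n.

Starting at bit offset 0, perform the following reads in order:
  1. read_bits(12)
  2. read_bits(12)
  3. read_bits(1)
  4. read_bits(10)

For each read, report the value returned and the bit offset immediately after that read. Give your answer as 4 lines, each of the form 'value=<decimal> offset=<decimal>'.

Read 1: bits[0:12] width=12 -> value=3854 (bin 111100001110); offset now 12 = byte 1 bit 4; 28 bits remain
Read 2: bits[12:24] width=12 -> value=41 (bin 000000101001); offset now 24 = byte 3 bit 0; 16 bits remain
Read 3: bits[24:25] width=1 -> value=1 (bin 1); offset now 25 = byte 3 bit 1; 15 bits remain
Read 4: bits[25:35] width=10 -> value=247 (bin 0011110111); offset now 35 = byte 4 bit 3; 5 bits remain

Answer: value=3854 offset=12
value=41 offset=24
value=1 offset=25
value=247 offset=35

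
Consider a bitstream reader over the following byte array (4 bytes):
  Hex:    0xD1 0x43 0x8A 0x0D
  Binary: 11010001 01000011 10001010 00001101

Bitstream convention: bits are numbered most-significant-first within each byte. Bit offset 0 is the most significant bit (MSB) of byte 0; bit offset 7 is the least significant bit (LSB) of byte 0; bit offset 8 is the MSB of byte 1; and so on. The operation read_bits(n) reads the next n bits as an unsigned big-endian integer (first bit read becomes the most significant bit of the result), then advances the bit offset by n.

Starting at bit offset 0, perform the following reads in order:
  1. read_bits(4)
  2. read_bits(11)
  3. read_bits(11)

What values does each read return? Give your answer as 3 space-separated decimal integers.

Answer: 13 161 1576

Derivation:
Read 1: bits[0:4] width=4 -> value=13 (bin 1101); offset now 4 = byte 0 bit 4; 28 bits remain
Read 2: bits[4:15] width=11 -> value=161 (bin 00010100001); offset now 15 = byte 1 bit 7; 17 bits remain
Read 3: bits[15:26] width=11 -> value=1576 (bin 11000101000); offset now 26 = byte 3 bit 2; 6 bits remain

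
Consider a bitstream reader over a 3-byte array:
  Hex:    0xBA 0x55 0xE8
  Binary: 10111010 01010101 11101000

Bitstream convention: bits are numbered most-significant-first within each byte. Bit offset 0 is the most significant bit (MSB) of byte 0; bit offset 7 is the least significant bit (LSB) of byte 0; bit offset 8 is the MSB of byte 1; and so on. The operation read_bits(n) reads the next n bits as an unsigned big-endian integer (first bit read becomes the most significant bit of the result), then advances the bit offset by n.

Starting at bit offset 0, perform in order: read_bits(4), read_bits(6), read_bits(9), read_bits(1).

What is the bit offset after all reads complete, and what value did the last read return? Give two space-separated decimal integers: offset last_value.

Read 1: bits[0:4] width=4 -> value=11 (bin 1011); offset now 4 = byte 0 bit 4; 20 bits remain
Read 2: bits[4:10] width=6 -> value=41 (bin 101001); offset now 10 = byte 1 bit 2; 14 bits remain
Read 3: bits[10:19] width=9 -> value=175 (bin 010101111); offset now 19 = byte 2 bit 3; 5 bits remain
Read 4: bits[19:20] width=1 -> value=0 (bin 0); offset now 20 = byte 2 bit 4; 4 bits remain

Answer: 20 0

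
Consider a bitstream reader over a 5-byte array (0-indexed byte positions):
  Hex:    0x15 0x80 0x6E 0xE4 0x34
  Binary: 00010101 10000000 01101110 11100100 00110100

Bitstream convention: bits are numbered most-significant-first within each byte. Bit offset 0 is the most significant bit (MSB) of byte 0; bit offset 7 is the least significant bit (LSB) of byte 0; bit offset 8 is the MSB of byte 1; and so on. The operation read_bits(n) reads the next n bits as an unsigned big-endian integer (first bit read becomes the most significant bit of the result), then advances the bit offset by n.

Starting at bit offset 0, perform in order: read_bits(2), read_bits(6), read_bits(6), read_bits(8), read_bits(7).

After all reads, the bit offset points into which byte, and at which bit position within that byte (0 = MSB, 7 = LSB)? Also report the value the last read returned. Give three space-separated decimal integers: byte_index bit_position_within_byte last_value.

Answer: 3 5 92

Derivation:
Read 1: bits[0:2] width=2 -> value=0 (bin 00); offset now 2 = byte 0 bit 2; 38 bits remain
Read 2: bits[2:8] width=6 -> value=21 (bin 010101); offset now 8 = byte 1 bit 0; 32 bits remain
Read 3: bits[8:14] width=6 -> value=32 (bin 100000); offset now 14 = byte 1 bit 6; 26 bits remain
Read 4: bits[14:22] width=8 -> value=27 (bin 00011011); offset now 22 = byte 2 bit 6; 18 bits remain
Read 5: bits[22:29] width=7 -> value=92 (bin 1011100); offset now 29 = byte 3 bit 5; 11 bits remain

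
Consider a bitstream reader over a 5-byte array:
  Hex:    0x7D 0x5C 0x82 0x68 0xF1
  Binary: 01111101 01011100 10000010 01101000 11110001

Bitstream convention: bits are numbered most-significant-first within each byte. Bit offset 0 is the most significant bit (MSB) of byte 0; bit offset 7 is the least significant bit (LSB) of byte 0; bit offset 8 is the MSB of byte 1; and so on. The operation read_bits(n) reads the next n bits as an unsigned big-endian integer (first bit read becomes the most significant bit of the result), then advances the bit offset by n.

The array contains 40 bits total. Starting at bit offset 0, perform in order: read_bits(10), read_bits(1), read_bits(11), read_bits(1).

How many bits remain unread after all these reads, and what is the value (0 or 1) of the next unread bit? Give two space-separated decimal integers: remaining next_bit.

Answer: 17 0

Derivation:
Read 1: bits[0:10] width=10 -> value=501 (bin 0111110101); offset now 10 = byte 1 bit 2; 30 bits remain
Read 2: bits[10:11] width=1 -> value=0 (bin 0); offset now 11 = byte 1 bit 3; 29 bits remain
Read 3: bits[11:22] width=11 -> value=1824 (bin 11100100000); offset now 22 = byte 2 bit 6; 18 bits remain
Read 4: bits[22:23] width=1 -> value=1 (bin 1); offset now 23 = byte 2 bit 7; 17 bits remain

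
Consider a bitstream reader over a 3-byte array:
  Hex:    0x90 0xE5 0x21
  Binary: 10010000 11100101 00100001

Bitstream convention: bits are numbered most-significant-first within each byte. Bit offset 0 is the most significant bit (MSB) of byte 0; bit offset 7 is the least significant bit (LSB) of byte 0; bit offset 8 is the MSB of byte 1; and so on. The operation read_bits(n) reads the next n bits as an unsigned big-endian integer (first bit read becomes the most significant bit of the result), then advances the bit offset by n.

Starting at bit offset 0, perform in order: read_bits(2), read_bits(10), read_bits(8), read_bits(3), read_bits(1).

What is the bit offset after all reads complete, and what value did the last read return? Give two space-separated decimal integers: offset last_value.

Read 1: bits[0:2] width=2 -> value=2 (bin 10); offset now 2 = byte 0 bit 2; 22 bits remain
Read 2: bits[2:12] width=10 -> value=270 (bin 0100001110); offset now 12 = byte 1 bit 4; 12 bits remain
Read 3: bits[12:20] width=8 -> value=82 (bin 01010010); offset now 20 = byte 2 bit 4; 4 bits remain
Read 4: bits[20:23] width=3 -> value=0 (bin 000); offset now 23 = byte 2 bit 7; 1 bits remain
Read 5: bits[23:24] width=1 -> value=1 (bin 1); offset now 24 = byte 3 bit 0; 0 bits remain

Answer: 24 1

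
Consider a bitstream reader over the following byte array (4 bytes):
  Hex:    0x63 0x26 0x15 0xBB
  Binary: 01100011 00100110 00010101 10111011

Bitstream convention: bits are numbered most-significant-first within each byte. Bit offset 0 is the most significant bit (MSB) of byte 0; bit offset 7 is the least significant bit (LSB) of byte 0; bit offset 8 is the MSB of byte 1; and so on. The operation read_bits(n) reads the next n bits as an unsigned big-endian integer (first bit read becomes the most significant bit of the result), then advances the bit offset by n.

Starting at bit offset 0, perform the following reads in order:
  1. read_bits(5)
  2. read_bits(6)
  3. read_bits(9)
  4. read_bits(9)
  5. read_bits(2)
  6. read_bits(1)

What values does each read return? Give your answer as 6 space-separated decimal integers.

Read 1: bits[0:5] width=5 -> value=12 (bin 01100); offset now 5 = byte 0 bit 5; 27 bits remain
Read 2: bits[5:11] width=6 -> value=25 (bin 011001); offset now 11 = byte 1 bit 3; 21 bits remain
Read 3: bits[11:20] width=9 -> value=97 (bin 001100001); offset now 20 = byte 2 bit 4; 12 bits remain
Read 4: bits[20:29] width=9 -> value=183 (bin 010110111); offset now 29 = byte 3 bit 5; 3 bits remain
Read 5: bits[29:31] width=2 -> value=1 (bin 01); offset now 31 = byte 3 bit 7; 1 bits remain
Read 6: bits[31:32] width=1 -> value=1 (bin 1); offset now 32 = byte 4 bit 0; 0 bits remain

Answer: 12 25 97 183 1 1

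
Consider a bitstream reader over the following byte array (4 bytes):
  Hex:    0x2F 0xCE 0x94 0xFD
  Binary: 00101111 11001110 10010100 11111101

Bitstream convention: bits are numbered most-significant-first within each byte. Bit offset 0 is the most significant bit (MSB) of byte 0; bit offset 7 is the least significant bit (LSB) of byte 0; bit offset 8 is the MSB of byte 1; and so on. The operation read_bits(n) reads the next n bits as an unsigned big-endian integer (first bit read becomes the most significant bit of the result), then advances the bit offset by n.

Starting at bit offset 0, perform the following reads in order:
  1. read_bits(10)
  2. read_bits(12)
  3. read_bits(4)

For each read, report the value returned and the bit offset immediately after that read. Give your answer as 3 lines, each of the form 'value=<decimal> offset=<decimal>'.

Read 1: bits[0:10] width=10 -> value=191 (bin 0010111111); offset now 10 = byte 1 bit 2; 22 bits remain
Read 2: bits[10:22] width=12 -> value=933 (bin 001110100101); offset now 22 = byte 2 bit 6; 10 bits remain
Read 3: bits[22:26] width=4 -> value=3 (bin 0011); offset now 26 = byte 3 bit 2; 6 bits remain

Answer: value=191 offset=10
value=933 offset=22
value=3 offset=26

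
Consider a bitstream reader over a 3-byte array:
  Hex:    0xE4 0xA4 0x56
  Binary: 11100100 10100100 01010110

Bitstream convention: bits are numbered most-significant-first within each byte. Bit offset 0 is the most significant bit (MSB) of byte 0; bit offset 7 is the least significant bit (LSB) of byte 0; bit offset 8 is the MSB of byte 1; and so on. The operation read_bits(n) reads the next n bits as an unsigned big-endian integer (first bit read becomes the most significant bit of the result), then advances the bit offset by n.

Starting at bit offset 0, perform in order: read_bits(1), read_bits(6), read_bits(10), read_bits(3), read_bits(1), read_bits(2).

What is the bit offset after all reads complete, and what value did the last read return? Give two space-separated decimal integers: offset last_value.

Read 1: bits[0:1] width=1 -> value=1 (bin 1); offset now 1 = byte 0 bit 1; 23 bits remain
Read 2: bits[1:7] width=6 -> value=50 (bin 110010); offset now 7 = byte 0 bit 7; 17 bits remain
Read 3: bits[7:17] width=10 -> value=328 (bin 0101001000); offset now 17 = byte 2 bit 1; 7 bits remain
Read 4: bits[17:20] width=3 -> value=5 (bin 101); offset now 20 = byte 2 bit 4; 4 bits remain
Read 5: bits[20:21] width=1 -> value=0 (bin 0); offset now 21 = byte 2 bit 5; 3 bits remain
Read 6: bits[21:23] width=2 -> value=3 (bin 11); offset now 23 = byte 2 bit 7; 1 bits remain

Answer: 23 3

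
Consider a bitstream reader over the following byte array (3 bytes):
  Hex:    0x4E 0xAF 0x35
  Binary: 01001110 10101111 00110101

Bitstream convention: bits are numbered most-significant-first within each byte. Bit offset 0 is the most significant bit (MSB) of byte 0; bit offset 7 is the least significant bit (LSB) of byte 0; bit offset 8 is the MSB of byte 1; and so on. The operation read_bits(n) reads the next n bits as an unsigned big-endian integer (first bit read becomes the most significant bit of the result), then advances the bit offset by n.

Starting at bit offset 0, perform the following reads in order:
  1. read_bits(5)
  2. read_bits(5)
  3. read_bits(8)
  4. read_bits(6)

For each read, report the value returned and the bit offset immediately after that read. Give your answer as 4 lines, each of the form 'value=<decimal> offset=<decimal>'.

Answer: value=9 offset=5
value=26 offset=10
value=188 offset=18
value=53 offset=24

Derivation:
Read 1: bits[0:5] width=5 -> value=9 (bin 01001); offset now 5 = byte 0 bit 5; 19 bits remain
Read 2: bits[5:10] width=5 -> value=26 (bin 11010); offset now 10 = byte 1 bit 2; 14 bits remain
Read 3: bits[10:18] width=8 -> value=188 (bin 10111100); offset now 18 = byte 2 bit 2; 6 bits remain
Read 4: bits[18:24] width=6 -> value=53 (bin 110101); offset now 24 = byte 3 bit 0; 0 bits remain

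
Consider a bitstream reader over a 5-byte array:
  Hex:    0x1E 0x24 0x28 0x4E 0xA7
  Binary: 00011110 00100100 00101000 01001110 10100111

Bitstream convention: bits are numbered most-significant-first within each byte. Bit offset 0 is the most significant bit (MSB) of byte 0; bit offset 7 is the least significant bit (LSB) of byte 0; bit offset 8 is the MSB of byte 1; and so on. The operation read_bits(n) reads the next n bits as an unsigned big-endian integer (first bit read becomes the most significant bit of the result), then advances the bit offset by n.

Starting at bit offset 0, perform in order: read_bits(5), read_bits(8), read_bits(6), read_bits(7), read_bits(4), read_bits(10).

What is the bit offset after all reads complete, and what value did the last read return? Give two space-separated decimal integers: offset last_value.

Answer: 40 679

Derivation:
Read 1: bits[0:5] width=5 -> value=3 (bin 00011); offset now 5 = byte 0 bit 5; 35 bits remain
Read 2: bits[5:13] width=8 -> value=196 (bin 11000100); offset now 13 = byte 1 bit 5; 27 bits remain
Read 3: bits[13:19] width=6 -> value=33 (bin 100001); offset now 19 = byte 2 bit 3; 21 bits remain
Read 4: bits[19:26] width=7 -> value=33 (bin 0100001); offset now 26 = byte 3 bit 2; 14 bits remain
Read 5: bits[26:30] width=4 -> value=3 (bin 0011); offset now 30 = byte 3 bit 6; 10 bits remain
Read 6: bits[30:40] width=10 -> value=679 (bin 1010100111); offset now 40 = byte 5 bit 0; 0 bits remain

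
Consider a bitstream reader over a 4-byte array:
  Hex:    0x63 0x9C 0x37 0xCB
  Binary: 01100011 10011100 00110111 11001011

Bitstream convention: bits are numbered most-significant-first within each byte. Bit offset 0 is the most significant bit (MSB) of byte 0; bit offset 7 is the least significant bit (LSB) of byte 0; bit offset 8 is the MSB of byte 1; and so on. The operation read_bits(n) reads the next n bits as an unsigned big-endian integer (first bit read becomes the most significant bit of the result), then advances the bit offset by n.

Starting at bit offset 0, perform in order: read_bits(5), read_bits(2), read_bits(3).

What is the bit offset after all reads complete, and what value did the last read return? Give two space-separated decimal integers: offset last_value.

Answer: 10 6

Derivation:
Read 1: bits[0:5] width=5 -> value=12 (bin 01100); offset now 5 = byte 0 bit 5; 27 bits remain
Read 2: bits[5:7] width=2 -> value=1 (bin 01); offset now 7 = byte 0 bit 7; 25 bits remain
Read 3: bits[7:10] width=3 -> value=6 (bin 110); offset now 10 = byte 1 bit 2; 22 bits remain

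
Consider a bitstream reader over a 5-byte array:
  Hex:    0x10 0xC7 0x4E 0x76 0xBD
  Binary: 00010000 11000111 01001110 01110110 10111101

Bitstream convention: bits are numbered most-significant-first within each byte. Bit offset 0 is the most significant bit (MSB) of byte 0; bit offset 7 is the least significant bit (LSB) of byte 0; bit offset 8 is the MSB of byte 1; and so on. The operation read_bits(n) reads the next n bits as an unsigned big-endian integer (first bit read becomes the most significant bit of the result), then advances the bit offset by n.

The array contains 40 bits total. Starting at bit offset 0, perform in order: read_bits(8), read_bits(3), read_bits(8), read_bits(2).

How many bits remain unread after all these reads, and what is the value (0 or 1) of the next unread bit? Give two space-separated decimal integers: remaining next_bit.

Read 1: bits[0:8] width=8 -> value=16 (bin 00010000); offset now 8 = byte 1 bit 0; 32 bits remain
Read 2: bits[8:11] width=3 -> value=6 (bin 110); offset now 11 = byte 1 bit 3; 29 bits remain
Read 3: bits[11:19] width=8 -> value=58 (bin 00111010); offset now 19 = byte 2 bit 3; 21 bits remain
Read 4: bits[19:21] width=2 -> value=1 (bin 01); offset now 21 = byte 2 bit 5; 19 bits remain

Answer: 19 1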